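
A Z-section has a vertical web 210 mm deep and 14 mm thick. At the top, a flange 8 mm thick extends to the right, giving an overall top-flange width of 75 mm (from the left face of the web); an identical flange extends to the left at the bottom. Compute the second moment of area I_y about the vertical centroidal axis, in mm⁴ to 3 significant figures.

I_y ≈ 1.72 × 10⁶ mm⁴

Treat the section as a set of non-overlapping primitives; coordinates are from the bounding-box lower-left.
Web: 14 × 210, A = 2 940 mm², x = 68 mm, Ī = 48 020 mm⁴.
Top flange (beyond web): 61 × 8, A = 488 mm², x = 105.5 mm, Ī = 151 321 mm⁴.
Bottom flange (beyond web): 61 × 8, A = 488 mm², x = 30.5 mm, Ī = 151 321 mm⁴.
Centroid: x̄ = ΣA·x / ΣA = 68 mm.
Transfer each piece to the vertical centroidal axis using Ī + A·d² with d = x − 68:
  web: d = 0 mm → contributes +48 020 mm⁴
  top flange (beyond web): d = 37.5 mm → contributes +837 571 mm⁴
  bottom flange (beyond web): d = -37.5 mm → contributes +837 571 mm⁴
Total I = 1 723 161 mm⁴.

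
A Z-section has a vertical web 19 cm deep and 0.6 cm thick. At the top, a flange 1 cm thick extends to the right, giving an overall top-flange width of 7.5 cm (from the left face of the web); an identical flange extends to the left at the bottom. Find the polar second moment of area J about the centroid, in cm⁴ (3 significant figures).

Treat the section as a set of non-overlapping primitives; coordinates are from the bounding-box lower-left.
Web: 0.6 × 19, A = 11.4 cm², y = 9.5 cm, Ī = 342.95 cm⁴.
Top flange (beyond web): 6.9 × 1, A = 6.9 cm², y = 18.5 cm, Ī = 0.575 cm⁴.
Bottom flange (beyond web): 6.9 × 1, A = 6.9 cm², y = 0.5 cm, Ī = 0.575 cm⁴.
Centroid: ȳ = ΣA·y / ΣA = 9.5 cm.
Transfer each piece to the centroidal x-axis using Ī + A·d² with d = y − 9.5:
  web: d = 0 cm → contributes +342.95 cm⁴
  top flange (beyond web): d = 9 cm → contributes +559.48 cm⁴
  bottom flange (beyond web): d = -9 cm → contributes +559.48 cm⁴
Total I = 1461.9 cm⁴.
For the y-axis: x̄ = 7.2 cm.
Repeating about the centroidal y-axis gives I_y = 249.16 cm⁴.
Polar second moment: J = I_x + I_y = 1711.1 cm⁴.

J ≈ 1710 cm⁴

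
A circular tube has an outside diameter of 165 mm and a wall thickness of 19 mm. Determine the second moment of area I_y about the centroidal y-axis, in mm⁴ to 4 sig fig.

Treat the section as a set of non-overlapping primitives; coordinates are from the bounding-box lower-left.
Outer circle: ⌀165, A = 21382.5 mm², x = 82.5 mm, Ī = 36 383 601 mm⁴.
Bore (subtracted): ⌀127, A = 12667.7 mm², x = 82.5 mm, Ī = 12 769 820 mm⁴.
By symmetry the centroid is at mid-width, x̄ = 82.5 mm.
All pieces are centred on the centroidal y-axis, so I = ΣĪ (holes subtracted) = 23 613 780 mm⁴.

I_y ≈ 2.361 × 10⁷ mm⁴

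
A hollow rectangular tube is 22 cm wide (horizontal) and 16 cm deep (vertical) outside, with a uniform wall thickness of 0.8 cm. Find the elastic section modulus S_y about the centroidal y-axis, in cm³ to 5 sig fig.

Treat the section as a set of non-overlapping primitives; coordinates are from the bounding-box lower-left.
Outer rectangle: 22 × 16, A = 352 cm², x = 11 cm, Ī = 14197.33 cm⁴.
Inner void (subtracted): 20.4 × 14.4, A = 293.76 cm², x = 11 cm, Ī = 10187.6 cm⁴.
By symmetry the centroid is at mid-width, x̄ = 11 cm.
All pieces are centred on the centroidal y-axis, so I = ΣĪ (holes subtracted) = 4009.737 cm⁴.
Extreme fibre distance c = 11 cm; S = I/c = 364.5215 cm³.

S_y ≈ 364.52 cm³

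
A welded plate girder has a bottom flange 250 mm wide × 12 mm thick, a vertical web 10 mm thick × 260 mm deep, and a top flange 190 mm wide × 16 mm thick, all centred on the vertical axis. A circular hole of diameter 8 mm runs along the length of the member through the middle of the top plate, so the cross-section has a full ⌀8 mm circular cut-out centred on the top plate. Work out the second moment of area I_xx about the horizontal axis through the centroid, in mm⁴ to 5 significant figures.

I_xx ≈ 1.2717 × 10⁸ mm⁴

Decompose the section into non-overlapping parts with the origin at the bottom-left of its bounding rectangle.
Bottom plate: 250 × 12, A = 3 000 mm², y = 6 mm, Ī = 36 000 mm⁴.
Web plate: 10 × 260, A = 2 600 mm², y = 142 mm, Ī = 14 646 667 mm⁴.
Top plate: 190 × 16, A = 3 040 mm², y = 280 mm, Ī = 64853.33 mm⁴.
Hole (subtracted): ⌀8, A = 50.26548 mm², y = 280 mm, Ī = 201.0619 mm⁴.
Centroid: ȳ = ΣA·y / ΣA = 142.5336 mm.
Transfer each piece to the horizontal axis through the centroid using Ī + A·d² with d = y − 142.5336:
  bottom plate: d = -136.5336 mm → contributes +55 960 260 mm⁴
  web plate: d = -0.5335862 mm → contributes +14 647 407 mm⁴
  top plate: d = 137.4664 mm → contributes +57 511 779 mm⁴
  hole: d = 137.4664 mm → contributes −950068.6 mm⁴
Total I = 127 169 377 mm⁴.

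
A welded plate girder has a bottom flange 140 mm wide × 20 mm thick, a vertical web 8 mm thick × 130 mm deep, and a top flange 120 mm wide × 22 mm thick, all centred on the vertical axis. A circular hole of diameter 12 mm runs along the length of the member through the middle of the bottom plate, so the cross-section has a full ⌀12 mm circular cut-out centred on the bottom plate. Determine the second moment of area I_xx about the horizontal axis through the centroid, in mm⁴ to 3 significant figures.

I_xx ≈ 3.20 × 10⁷ mm⁴

Treat the section as a set of non-overlapping primitives; coordinates are from the bounding-box lower-left.
Bottom plate: 140 × 20, A = 2 800 mm², y = 10 mm, Ī = 93 333 mm⁴.
Web plate: 8 × 130, A = 1 040 mm², y = 85 mm, Ī = 1 464 667 mm⁴.
Top plate: 120 × 22, A = 2 640 mm², y = 161 mm, Ī = 106 480 mm⁴.
Hole (subtracted): ⌀12, A = 113.1 mm², y = 10 mm, Ī = 1017.9 mm⁴.
Centroid: ȳ = ΣA·y / ΣA = 84.862 mm.
Transfer each piece to the horizontal axis through the centroid using Ī + A·d² with d = y − 84.862:
  bottom plate: d = -74.862 mm → contributes +15 785 488 mm⁴
  web plate: d = 0.13785 mm → contributes +1 464 686 mm⁴
  top plate: d = 76.138 mm → contributes +15 410 488 mm⁴
  hole: d = -74.862 mm → contributes −634 854 mm⁴
Total I = 32 025 809 mm⁴.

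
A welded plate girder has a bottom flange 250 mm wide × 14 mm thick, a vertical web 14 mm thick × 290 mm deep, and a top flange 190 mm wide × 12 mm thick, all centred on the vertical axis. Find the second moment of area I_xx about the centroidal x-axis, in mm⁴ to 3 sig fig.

Treat the section as a set of non-overlapping primitives; coordinates are from the bounding-box lower-left.
Bottom plate: 250 × 14, A = 3 500 mm², y = 7 mm, Ī = 57 167 mm⁴.
Web plate: 14 × 290, A = 4 060 mm², y = 159 mm, Ī = 28 453 833 mm⁴.
Top plate: 190 × 12, A = 2 280 mm², y = 310 mm, Ī = 27 360 mm⁴.
Centroid: ȳ = ΣA·y / ΣA = 139.92 mm.
Transfer each piece to the centroidal x-axis using Ī + A·d² with d = y − 139.92:
  bottom plate: d = -132.92 mm → contributes +61 896 781 mm⁴
  web plate: d = 19.077 mm → contributes +29 931 433 mm⁴
  top plate: d = 170.08 mm → contributes +65 979 247 mm⁴
Total I = 157 807 461 mm⁴.

I_xx ≈ 1.58 × 10⁸ mm⁴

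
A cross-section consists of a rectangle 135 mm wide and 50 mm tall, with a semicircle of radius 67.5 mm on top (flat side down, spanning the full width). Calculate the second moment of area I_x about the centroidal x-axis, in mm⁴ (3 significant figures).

I_x ≈ 1.37 × 10⁷ mm⁴

Break the section into simple shapes (no overlaps), measuring from the bottom-left corner of the bounding box.
Rectangular body: 135 × 50, A = 6 750 mm², y = 25 mm, Ī = 1 406 250 mm⁴.
Semicircular cap: semicircle r = 67.5, A = 7156.9 mm², y = 78.648 mm, Ī = 2 278 490 mm⁴.
Centroid: ȳ = ΣA·y / ΣA = 52.609 mm.
Transfer each piece to the centroidal x-axis using Ī + A·d² with d = y − 52.609:
  rectangular body: d = -27.609 mm → contributes +6 551 431 mm⁴
  semicircular cap: d = 26.039 mm → contributes +7 131 119 mm⁴
Total I = 13 682 550 mm⁴.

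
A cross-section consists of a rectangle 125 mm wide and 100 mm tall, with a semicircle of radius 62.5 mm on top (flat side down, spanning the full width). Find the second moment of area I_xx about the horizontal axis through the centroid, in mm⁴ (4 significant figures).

Decompose the section into non-overlapping parts with the origin at the bottom-left of its bounding rectangle.
Rectangular body: 125 × 100, A = 12 500 mm², y = 50 mm, Ī = 10 416 667 mm⁴.
Semicircular cap: semicircle r = 62.5, A = 6135.92 mm², y = 126.526 mm, Ī = 1 674 758 mm⁴.
Centroid: ȳ = ΣA·y / ΣA = 75.1963 mm.
Transfer each piece to the horizontal axis through the centroid using Ī + A·d² with d = y − 75.1963:
  rectangular body: d = -25.1963 mm → contributes +18 352 345 mm⁴
  semicircular cap: d = 51.3295 mm → contributes +17 841 189 mm⁴
Total I = 36 193 534 mm⁴.

I_xx ≈ 3.619 × 10⁷ mm⁴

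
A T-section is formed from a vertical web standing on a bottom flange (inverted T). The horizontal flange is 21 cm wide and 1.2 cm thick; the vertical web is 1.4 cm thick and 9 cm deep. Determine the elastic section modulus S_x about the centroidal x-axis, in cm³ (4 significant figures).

S_x ≈ 38.80 cm³

Decompose the section into non-overlapping parts with the origin at the bottom-left of its bounding rectangle.
Flange: 21 × 1.2, A = 25.2 cm², y = 0.6 cm, Ī = 3.024 cm⁴.
Web: 1.4 × 9, A = 12.6 cm², y = 5.7 cm, Ī = 85.05 cm⁴.
Centroid: ȳ = ΣA·y / ΣA = 2.3 cm.
Transfer each piece to the centroidal x-axis using Ī + A·d² with d = y − 2.3:
  flange: d = -1.7 cm → contributes +75.852 cm⁴
  web: d = 3.4 cm → contributes +230.706 cm⁴
Total I = 306.558 cm⁴.
Extreme fibre distance c = 7.9 cm; S = I/c = 38.8048 cm³.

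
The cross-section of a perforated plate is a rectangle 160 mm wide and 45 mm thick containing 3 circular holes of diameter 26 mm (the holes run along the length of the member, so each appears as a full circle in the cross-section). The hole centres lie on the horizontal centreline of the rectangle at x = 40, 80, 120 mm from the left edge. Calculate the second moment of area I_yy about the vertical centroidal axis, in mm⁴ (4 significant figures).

Split into non-overlapping primitives; take the origin at the lower-left of the bounding box.
Plate: 160 × 45, A = 7 200 mm², x = 80 mm, Ī = 15 360 000 mm⁴.
Hole 1 (subtracted): ⌀26, A = 530.929 mm², x = 40 mm, Ī = 22431.8 mm⁴.
Hole 2 (subtracted): ⌀26, A = 530.929 mm², x = 80 mm, Ī = 22431.8 mm⁴.
Hole 3 (subtracted): ⌀26, A = 530.929 mm², x = 120 mm, Ī = 22431.8 mm⁴.
By symmetry the centroid is at mid-width, x̄ = 80 mm.
Transfer each piece to the vertical centroidal axis using Ī + A·d² with d = x − 80:
  plate: d = 0 mm → contributes +15 360 000 mm⁴
  hole 1: d = -40 mm → contributes −871 918 mm⁴
  hole 2: d = 0 mm → contributes −22431.8 mm⁴
  hole 3: d = 40 mm → contributes −871 918 mm⁴
Total I = 13 593 731 mm⁴.

I_yy ≈ 1.359 × 10⁷ mm⁴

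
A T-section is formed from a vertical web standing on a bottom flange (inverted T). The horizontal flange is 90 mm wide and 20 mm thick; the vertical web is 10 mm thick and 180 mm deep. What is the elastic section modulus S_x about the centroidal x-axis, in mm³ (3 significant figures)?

S_x ≈ 9.94 × 10⁴ mm³

Decompose the section into non-overlapping parts with the origin at the bottom-left of its bounding rectangle.
Flange: 90 × 20, A = 1 800 mm², y = 10 mm, Ī = 60 000 mm⁴.
Web: 10 × 180, A = 1 800 mm², y = 110 mm, Ī = 4 860 000 mm⁴.
Centroid: ȳ = ΣA·y / ΣA = 60 mm.
Transfer each piece to the centroidal x-axis using Ī + A·d² with d = y − 60:
  flange: d = -50 mm → contributes +4 560 000 mm⁴
  web: d = 50 mm → contributes +9 360 000 mm⁴
Total I = 13 920 000 mm⁴.
Extreme fibre distance c = 140 mm; S = I/c = 99 429 mm³.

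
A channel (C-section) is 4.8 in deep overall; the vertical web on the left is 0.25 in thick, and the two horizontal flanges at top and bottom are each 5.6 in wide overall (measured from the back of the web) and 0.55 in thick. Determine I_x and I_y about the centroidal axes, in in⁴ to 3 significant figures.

I_x ≈ 29.0 in⁴, I_y ≈ 21.9 in⁴

Break the section into simple shapes (no overlaps), measuring from the bottom-left corner of the bounding box.
Web: 0.25 × 4.8, A = 1.2 in², y = 2.4 in, Ī = 2.304 in⁴.
Top flange (beyond web): 5.35 × 0.55, A = 2.9425 in², y = 4.525 in, Ī = 0.074176 in⁴.
Bottom flange (beyond web): 5.35 × 0.55, A = 2.9425 in², y = 0.275 in, Ī = 0.074176 in⁴.
By symmetry the centroid is at mid-height, ȳ = 2.4 in.
Transfer each piece to the centroidal x-axis using Ī + A·d² with d = y − 2.4:
  web: d = 0 in → contributes +2.304 in⁴
  top flange (beyond web): d = 2.125 in → contributes +13.361 in⁴
  bottom flange (beyond web): d = -2.125 in → contributes +13.361 in⁴
Total I = 29.027 in⁴.
For the y-axis: x̄ = 2.4508 in.
Repeating about the centroidal y-axis gives I_y = 21.858 in⁴.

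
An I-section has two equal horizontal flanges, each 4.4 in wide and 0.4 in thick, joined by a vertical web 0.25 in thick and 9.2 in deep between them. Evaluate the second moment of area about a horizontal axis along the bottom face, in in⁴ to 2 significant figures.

I_base ≈ 240 in⁴

Decompose the section into non-overlapping parts with the origin at the bottom-left of its bounding rectangle.
Bottom flange: 4.4 × 0.4, A = 1.76 in², y = 0.2 in, Ī = 0.02347 in⁴.
Web: 0.25 × 9.2, A = 2.3 in², y = 5 in, Ī = 16.22 in⁴.
Top flange: 4.4 × 0.4, A = 1.76 in², y = 9.8 in, Ī = 0.02347 in⁴.
Transfer each piece to a horizontal axis along the bottom face using Ī + A·d² with d = y − 0:
  bottom flange: d = 0.2 in → contributes +0.09387 in⁴
  web: d = 5 in → contributes +73.72 in⁴
  top flange: d = 9.8 in → contributes +169.1 in⁴
Total I = 242.9 in⁴.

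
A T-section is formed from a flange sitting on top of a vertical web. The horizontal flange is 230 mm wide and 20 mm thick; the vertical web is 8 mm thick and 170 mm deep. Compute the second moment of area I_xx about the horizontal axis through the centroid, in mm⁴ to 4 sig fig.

Treat the section as a set of non-overlapping primitives; coordinates are from the bounding-box lower-left.
Flange: 230 × 20, A = 4 600 mm², y = 180 mm, Ī = 153 333 mm⁴.
Web: 8 × 170, A = 1 360 mm², y = 85 mm, Ī = 3 275 333 mm⁴.
Centroid: ȳ = ΣA·y / ΣA = 158.322 mm.
Transfer each piece to the horizontal axis through the centroid using Ī + A·d² with d = y − 158.322:
  flange: d = 21.6779 mm → contributes +2 315 008 mm⁴
  web: d = -73.3221 mm → contributes +10 586 880 mm⁴
Total I = 12 901 888 mm⁴.

I_xx ≈ 1.290 × 10⁷ mm⁴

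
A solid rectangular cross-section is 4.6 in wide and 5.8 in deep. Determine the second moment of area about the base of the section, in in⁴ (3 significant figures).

The section: 4.6 × 5.8, A = 26.68 in², y = 2.9 in, Ī = 74.793 in⁴.
Transfer it to a horizontal axis along the bottom face using Ī + A·d² with d = y − 0:
  the section: d = 2.9 in → contributes +299.17 in⁴
Total I = 299.17 in⁴.

I_base ≈ 299 in⁴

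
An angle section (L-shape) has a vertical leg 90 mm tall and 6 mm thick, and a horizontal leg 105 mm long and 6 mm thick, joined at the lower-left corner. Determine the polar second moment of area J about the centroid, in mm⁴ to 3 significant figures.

Break the section into simple shapes (no overlaps), measuring from the bottom-left corner of the bounding box.
Vertical leg: 6 × 90, A = 540 mm², y = 45 mm, Ī = 364 500 mm⁴.
Horizontal leg (remainder): 99 × 6, A = 594 mm², y = 3 mm, Ī = 1 782 mm⁴.
Centroid: ȳ = ΣA·y / ΣA = 23 mm.
Transfer each piece to the centroidal x-axis using Ī + A·d² with d = y − 23:
  vertical leg: d = 22 mm → contributes +625 860 mm⁴
  horizontal leg (remainder): d = -20 mm → contributes +239 382 mm⁴
Total I = 865 242 mm⁴.
For the y-axis: x̄ = 30.5 mm.
Repeating about the centroidal y-axis gives I_y = 1 266 395 mm⁴.
Polar second moment: J = I_x + I_y = 2 131 637 mm⁴.

J ≈ 2.13 × 10⁶ mm⁴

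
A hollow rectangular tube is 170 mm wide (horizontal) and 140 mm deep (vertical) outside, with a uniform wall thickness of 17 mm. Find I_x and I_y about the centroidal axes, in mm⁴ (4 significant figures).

I_x ≈ 2.538 × 10⁷ mm⁴, I_y ≈ 3.510 × 10⁷ mm⁴

Split into non-overlapping primitives; take the origin at the lower-left of the bounding box.
Outer rectangle: 170 × 140, A = 23 800 mm², y = 70 mm, Ī = 38 873 333 mm⁴.
Inner void (subtracted): 136 × 106, A = 14 416 mm², y = 70 mm, Ī = 13 498 181 mm⁴.
By symmetry the centroid is at mid-height, ȳ = 70 mm.
All pieces are centred on the centroidal x-axis, so I = ΣĪ (holes subtracted) = 25 375 152 mm⁴.
Repeating about the centroidal y-axis gives I_y = 35 098 472 mm⁴.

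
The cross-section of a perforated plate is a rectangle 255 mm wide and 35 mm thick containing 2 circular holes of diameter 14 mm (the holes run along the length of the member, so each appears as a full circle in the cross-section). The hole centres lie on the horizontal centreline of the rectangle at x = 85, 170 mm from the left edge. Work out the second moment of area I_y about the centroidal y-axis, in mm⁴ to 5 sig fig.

I_y ≈ 4.7802 × 10⁷ mm⁴

Treat the section as a set of non-overlapping primitives; coordinates are from the bounding-box lower-left.
Plate: 255 × 35, A = 8 925 mm², x = 127.5 mm, Ī = 48 362 344 mm⁴.
Hole 1 (subtracted): ⌀14, A = 153.938 mm², x = 85 mm, Ī = 1885.741 mm⁴.
Hole 2 (subtracted): ⌀14, A = 153.938 mm², x = 170 mm, Ī = 1885.741 mm⁴.
By symmetry the centroid is at mid-width, x̄ = 127.5 mm.
Transfer each piece to the centroidal y-axis using Ī + A·d² with d = x − 127.5:
  plate: d = 0 mm → contributes +48 362 344 mm⁴
  hole 1: d = -42.5 mm → contributes −279936.3 mm⁴
  hole 2: d = 42.5 mm → contributes −279936.3 mm⁴
Total I = 47 802 471 mm⁴.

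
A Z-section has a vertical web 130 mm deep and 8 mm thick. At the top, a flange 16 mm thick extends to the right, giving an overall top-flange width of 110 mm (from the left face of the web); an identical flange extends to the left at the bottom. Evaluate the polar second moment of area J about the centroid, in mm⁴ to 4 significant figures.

Break the section into simple shapes (no overlaps), measuring from the bottom-left corner of the bounding box.
Web: 8 × 130, A = 1 040 mm², y = 65 mm, Ī = 1 464 667 mm⁴.
Top flange (beyond web): 102 × 16, A = 1 632 mm², y = 122 mm, Ī = 34 816 mm⁴.
Bottom flange (beyond web): 102 × 16, A = 1 632 mm², y = 8 mm, Ī = 34 816 mm⁴.
Centroid: ȳ = ΣA·y / ΣA = 65 mm.
Transfer each piece to the centroidal x-axis using Ī + A·d² with d = y − 65:
  web: d = 0 mm → contributes +1 464 667 mm⁴
  top flange (beyond web): d = 57 mm → contributes +5 337 184 mm⁴
  bottom flange (beyond web): d = -57 mm → contributes +5 337 184 mm⁴
Total I = 12 139 035 mm⁴.
For the y-axis: x̄ = 106 mm.
Repeating about the centroidal y-axis gives I_y = 12 709 035 mm⁴.
Polar second moment: J = I_x + I_y = 24 848 069 mm⁴.

J ≈ 2.485 × 10⁷ mm⁴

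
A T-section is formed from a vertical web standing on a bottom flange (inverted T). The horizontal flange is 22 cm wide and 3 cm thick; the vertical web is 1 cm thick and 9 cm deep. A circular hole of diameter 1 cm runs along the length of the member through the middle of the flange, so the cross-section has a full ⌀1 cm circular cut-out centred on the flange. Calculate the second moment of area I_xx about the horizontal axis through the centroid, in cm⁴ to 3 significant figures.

I_xx ≈ 395 cm⁴

Treat the section as a set of non-overlapping primitives; coordinates are from the bounding-box lower-left.
Flange: 22 × 3, A = 66 cm², y = 1.5 cm, Ī = 49.5 cm⁴.
Web: 1 × 9, A = 9 cm², y = 7.5 cm, Ī = 60.75 cm⁴.
Hole (subtracted): ⌀1, A = 0.7854 cm², y = 1.5 cm, Ī = 0.049087 cm⁴.
Centroid: ȳ = ΣA·y / ΣA = 2.2276 cm.
Transfer each piece to the horizontal axis through the centroid using Ī + A·d² with d = y − 2.2276:
  flange: d = -0.72762 cm → contributes +84.442 cm⁴
  web: d = 5.2724 cm → contributes +310.93 cm⁴
  hole: d = -0.72762 cm → contributes −0.4649 cm⁴
Total I = 394.91 cm⁴.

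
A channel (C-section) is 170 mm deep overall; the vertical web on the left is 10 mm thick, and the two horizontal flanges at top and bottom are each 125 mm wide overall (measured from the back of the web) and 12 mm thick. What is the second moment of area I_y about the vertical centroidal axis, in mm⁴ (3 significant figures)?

Split into non-overlapping primitives; take the origin at the lower-left of the bounding box.
Web: 10 × 170, A = 1 700 mm², x = 5 mm, Ī = 14 167 mm⁴.
Top flange (beyond web): 115 × 12, A = 1 380 mm², x = 67.5 mm, Ī = 1 520 875 mm⁴.
Bottom flange (beyond web): 115 × 12, A = 1 380 mm², x = 67.5 mm, Ī = 1 520 875 mm⁴.
Centroid: x̄ = ΣA·x / ΣA = 43.677 mm.
Transfer each piece to the vertical centroidal axis using Ī + A·d² with d = x − 43.677:
  web: d = -38.677 mm → contributes +2 557 231 mm⁴
  top flange (beyond web): d = 23.823 mm → contributes +2 304 065 mm⁴
  bottom flange (beyond web): d = 23.823 mm → contributes +2 304 065 mm⁴
Total I = 7 165 362 mm⁴.

I_y ≈ 7.17 × 10⁶ mm⁴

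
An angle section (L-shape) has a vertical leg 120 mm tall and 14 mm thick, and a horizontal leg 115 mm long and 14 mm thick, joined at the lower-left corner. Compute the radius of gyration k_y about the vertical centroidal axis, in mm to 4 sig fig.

Decompose the section into non-overlapping parts with the origin at the bottom-left of its bounding rectangle.
Vertical leg: 14 × 120, A = 1 680 mm², x = 7 mm, Ī = 27 440 mm⁴.
Horizontal leg (remainder): 101 × 14, A = 1 414 mm², x = 64.5 mm, Ī = 1 202 018 mm⁴.
Centroid: x̄ = ΣA·x / ΣA = 33.2783 mm.
Transfer each piece to the vertical centroidal axis using Ī + A·d² with d = x − 33.2783:
  vertical leg: d = -26.2783 mm → contributes +1 187 561 mm⁴
  horizontal leg (remainder): d = 31.2217 mm → contributes +2 580 379 mm⁴
Total I = 3 767 940 mm⁴.
Radius of gyration: k = √(I/A) = √(3 767 940 / 3 094) = 34.8973 mm.

k_y ≈ 34.90 mm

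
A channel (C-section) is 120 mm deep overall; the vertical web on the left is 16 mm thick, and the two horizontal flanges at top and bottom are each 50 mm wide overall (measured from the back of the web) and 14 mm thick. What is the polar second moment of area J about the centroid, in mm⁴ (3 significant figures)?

J ≈ 5.52 × 10⁶ mm⁴

Treat the section as a set of non-overlapping primitives; coordinates are from the bounding-box lower-left.
Web: 16 × 120, A = 1 920 mm², y = 60 mm, Ī = 2 304 000 mm⁴.
Top flange (beyond web): 34 × 14, A = 476 mm², y = 113 mm, Ī = 7774.7 mm⁴.
Bottom flange (beyond web): 34 × 14, A = 476 mm², y = 7 mm, Ī = 7774.7 mm⁴.
By symmetry the centroid is at mid-height, ȳ = 60 mm.
Transfer each piece to the centroidal x-axis using Ī + A·d² with d = y − 60:
  web: d = 0 mm → contributes +2 304 000 mm⁴
  top flange (beyond web): d = 53 mm → contributes +1 344 859 mm⁴
  bottom flange (beyond web): d = -53 mm → contributes +1 344 859 mm⁴
Total I = 4 993 717 mm⁴.
For the y-axis: x̄ = 16.287 mm.
Repeating about the centroidal y-axis gives I_y = 530 441 mm⁴.
Polar second moment: J = I_x + I_y = 5 524 158 mm⁴.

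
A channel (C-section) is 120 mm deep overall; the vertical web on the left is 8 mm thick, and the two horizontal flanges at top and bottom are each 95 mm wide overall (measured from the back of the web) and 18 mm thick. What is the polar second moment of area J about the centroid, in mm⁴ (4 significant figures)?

J ≈ 1.302 × 10⁷ mm⁴

Treat the section as a set of non-overlapping primitives; coordinates are from the bounding-box lower-left.
Web: 8 × 120, A = 960 mm², y = 60 mm, Ī = 1 152 000 mm⁴.
Top flange (beyond web): 87 × 18, A = 1 566 mm², y = 111 mm, Ī = 42 282 mm⁴.
Bottom flange (beyond web): 87 × 18, A = 1 566 mm², y = 9 mm, Ī = 42 282 mm⁴.
By symmetry the centroid is at mid-height, ȳ = 60 mm.
Transfer each piece to the centroidal x-axis using Ī + A·d² with d = y − 60:
  web: d = 0 mm → contributes +1 152 000 mm⁴
  top flange (beyond web): d = 51 mm → contributes +4 115 448 mm⁴
  bottom flange (beyond web): d = -51 mm → contributes +4 115 448 mm⁴
Total I = 9 382 896 mm⁴.
For the y-axis: x̄ = 40.3563 mm.
Repeating about the centroidal y-axis gives I_y = 3 638 477 mm⁴.
Polar second moment: J = I_x + I_y = 13 021 373 mm⁴.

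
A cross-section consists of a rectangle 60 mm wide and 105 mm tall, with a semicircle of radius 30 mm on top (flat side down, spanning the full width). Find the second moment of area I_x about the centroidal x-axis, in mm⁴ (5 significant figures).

I_x ≈ 1.0790 × 10⁷ mm⁴

Treat the section as a set of non-overlapping primitives; coordinates are from the bounding-box lower-left.
Rectangular body: 60 × 105, A = 6 300 mm², y = 52.5 mm, Ī = 5 788 125 mm⁴.
Semicircular cap: semicircle r = 30, A = 1413.717 mm², y = 117.7324 mm, Ī = 88903.14 mm⁴.
Centroid: ȳ = ΣA·y / ΣA = 64.45534 mm.
Transfer each piece to the centroidal x-axis using Ī + A·d² with d = y − 64.45534:
  rectangular body: d = -11.95534 mm → contributes +6 688 585 mm⁴
  semicircular cap: d = 53.27705 mm → contributes +4 101 659 mm⁴
Total I = 10 790 245 mm⁴.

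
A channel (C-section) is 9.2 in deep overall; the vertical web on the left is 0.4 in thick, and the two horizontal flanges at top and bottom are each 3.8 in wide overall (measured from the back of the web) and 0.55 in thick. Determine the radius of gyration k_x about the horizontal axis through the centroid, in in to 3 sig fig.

k_x ≈ 3.60 in

Decompose the section into non-overlapping parts with the origin at the bottom-left of its bounding rectangle.
Web: 0.4 × 9.2, A = 3.68 in², y = 4.6 in, Ī = 25.956 in⁴.
Top flange (beyond web): 3.4 × 0.55, A = 1.87 in², y = 8.925 in, Ī = 0.04714 in⁴.
Bottom flange (beyond web): 3.4 × 0.55, A = 1.87 in², y = 0.275 in, Ī = 0.04714 in⁴.
By symmetry the centroid is at mid-height, ȳ = 4.6 in.
Transfer each piece to the horizontal axis through the centroid using Ī + A·d² with d = y − 4.6:
  web: d = 0 in → contributes +25.956 in⁴
  top flange (beyond web): d = 4.325 in → contributes +35.027 in⁴
  bottom flange (beyond web): d = -4.325 in → contributes +35.027 in⁴
Total I = 96.01 in⁴.
Radius of gyration: k = √(I/A) = √(96.01 / 7.42) = 3.5971 in.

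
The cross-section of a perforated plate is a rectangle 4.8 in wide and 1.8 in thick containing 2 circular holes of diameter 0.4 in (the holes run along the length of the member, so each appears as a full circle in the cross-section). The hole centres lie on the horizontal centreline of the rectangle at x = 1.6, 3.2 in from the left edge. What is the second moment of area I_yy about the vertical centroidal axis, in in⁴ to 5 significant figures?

Split into non-overlapping primitives; take the origin at the lower-left of the bounding box.
Plate: 4.8 × 1.8, A = 8.64 in², x = 2.4 in, Ī = 16.5888 in⁴.
Hole 1 (subtracted): ⌀0.4, A = 0.1256637 in², x = 1.6 in, Ī = 0.001256637 in⁴.
Hole 2 (subtracted): ⌀0.4, A = 0.1256637 in², x = 3.2 in, Ī = 0.001256637 in⁴.
By symmetry the centroid is at mid-width, x̄ = 2.4 in.
Transfer each piece to the vertical centroidal axis using Ī + A·d² with d = x − 2.4:
  plate: d = 0 in → contributes +16.5888 in⁴
  hole 1: d = -0.8 in → contributes −0.08168141 in⁴
  hole 2: d = 0.8 in → contributes −0.08168141 in⁴
Total I = 16.42544 in⁴.

I_yy ≈ 16.425 in⁴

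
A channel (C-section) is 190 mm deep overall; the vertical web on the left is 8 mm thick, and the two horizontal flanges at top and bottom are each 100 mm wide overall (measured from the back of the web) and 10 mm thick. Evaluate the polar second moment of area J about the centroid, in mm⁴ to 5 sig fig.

Decompose the section into non-overlapping parts with the origin at the bottom-left of its bounding rectangle.
Web: 8 × 190, A = 1 520 mm², y = 95 mm, Ī = 4 572 667 mm⁴.
Top flange (beyond web): 92 × 10, A = 920 mm², y = 185 mm, Ī = 7666.667 mm⁴.
Bottom flange (beyond web): 92 × 10, A = 920 mm², y = 5 mm, Ī = 7666.667 mm⁴.
By symmetry the centroid is at mid-height, ȳ = 95 mm.
Transfer each piece to the centroidal x-axis using Ī + A·d² with d = y − 95:
  web: d = 0 mm → contributes +4 572 667 mm⁴
  top flange (beyond web): d = 90 mm → contributes +7 459 667 mm⁴
  bottom flange (beyond web): d = -90 mm → contributes +7 459 667 mm⁴
Total I = 19 492 000 mm⁴.
For the y-axis: x̄ = 31.38095 mm.
Repeating about the centroidal y-axis gives I_y = 3 386 872 mm⁴.
Polar second moment: J = I_x + I_y = 22 878 872 mm⁴.

J ≈ 2.2879 × 10⁷ mm⁴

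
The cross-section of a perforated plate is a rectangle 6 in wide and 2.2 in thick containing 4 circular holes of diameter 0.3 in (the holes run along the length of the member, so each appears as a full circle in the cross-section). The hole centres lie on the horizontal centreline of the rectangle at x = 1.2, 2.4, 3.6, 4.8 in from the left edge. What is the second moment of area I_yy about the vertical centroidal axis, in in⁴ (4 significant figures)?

Decompose the section into non-overlapping parts with the origin at the bottom-left of its bounding rectangle.
Plate: 6 × 2.2, A = 13.2 in², x = 3 in, Ī = 39.6 in⁴.
Hole 1 (subtracted): ⌀0.3, A = 0.0706858 in², x = 1.2 in, Ī = 0.000397608 in⁴.
Hole 2 (subtracted): ⌀0.3, A = 0.0706858 in², x = 2.4 in, Ī = 0.000397608 in⁴.
Hole 3 (subtracted): ⌀0.3, A = 0.0706858 in², x = 3.6 in, Ī = 0.000397608 in⁴.
Hole 4 (subtracted): ⌀0.3, A = 0.0706858 in², x = 4.8 in, Ī = 0.000397608 in⁴.
By symmetry the centroid is at mid-width, x̄ = 3 in.
Transfer each piece to the vertical centroidal axis using Ī + A·d² with d = x − 3:
  plate: d = 0 in → contributes +39.6 in⁴
  hole 1: d = -1.8 in → contributes −0.22942 in⁴
  hole 2: d = -0.6 in → contributes −0.0258445 in⁴
  hole 3: d = 0.6 in → contributes −0.0258445 in⁴
  hole 4: d = 1.8 in → contributes −0.22942 in⁴
Total I = 39.0895 in⁴.

I_yy ≈ 39.09 in⁴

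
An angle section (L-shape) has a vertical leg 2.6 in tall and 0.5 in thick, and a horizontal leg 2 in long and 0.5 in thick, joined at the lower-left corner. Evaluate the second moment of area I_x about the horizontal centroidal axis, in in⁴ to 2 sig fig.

I_x ≈ 1.3 in⁴

Treat the section as a set of non-overlapping primitives; coordinates are from the bounding-box lower-left.
Vertical leg: 0.5 × 2.6, A = 1.3 in², y = 1.3 in, Ī = 0.7323 in⁴.
Horizontal leg (remainder): 1.5 × 0.5, A = 0.75 in², y = 0.25 in, Ī = 0.01563 in⁴.
Centroid: ȳ = ΣA·y / ΣA = 0.9159 in.
Transfer each piece to the horizontal centroidal axis using Ī + A·d² with d = y − 0.9159:
  vertical leg: d = 0.3841 in → contributes +0.9242 in⁴
  horizontal leg (remainder): d = -0.6659 in → contributes +0.3481 in⁴
Total I = 1.272 in⁴.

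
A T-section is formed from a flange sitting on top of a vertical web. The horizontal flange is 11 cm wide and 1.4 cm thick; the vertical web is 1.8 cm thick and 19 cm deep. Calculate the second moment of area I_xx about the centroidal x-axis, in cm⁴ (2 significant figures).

Break the section into simple shapes (no overlaps), measuring from the bottom-left corner of the bounding box.
Flange: 11 × 1.4, A = 15.4 cm², y = 19.7 cm, Ī = 2.515 cm⁴.
Web: 1.8 × 19, A = 34.2 cm², y = 9.5 cm, Ī = 1 029 cm⁴.
Centroid: ȳ = ΣA·y / ΣA = 12.67 cm.
Transfer each piece to the centroidal x-axis using Ī + A·d² with d = y − 12.67:
  flange: d = 7.033 cm → contributes +764.3 cm⁴
  web: d = -3.167 cm → contributes +1 372 cm⁴
Total I = 2 136 cm⁴.

I_xx ≈ 2100 cm⁴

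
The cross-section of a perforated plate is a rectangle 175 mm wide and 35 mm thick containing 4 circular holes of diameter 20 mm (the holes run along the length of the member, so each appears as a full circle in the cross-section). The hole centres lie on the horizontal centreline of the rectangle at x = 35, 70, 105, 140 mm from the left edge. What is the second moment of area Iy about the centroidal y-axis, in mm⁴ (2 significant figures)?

Iy ≈ 1.4 × 10⁷ mm⁴

Treat the section as a set of non-overlapping primitives; coordinates are from the bounding-box lower-left.
Plate: 175 × 35, A = 6 125 mm², x = 87.5 mm, Ī = 15 631 510 mm⁴.
Hole 1 (subtracted): ⌀20, A = 314.2 mm², x = 35 mm, Ī = 7 854 mm⁴.
Hole 2 (subtracted): ⌀20, A = 314.2 mm², x = 70 mm, Ī = 7 854 mm⁴.
Hole 3 (subtracted): ⌀20, A = 314.2 mm², x = 105 mm, Ī = 7 854 mm⁴.
Hole 4 (subtracted): ⌀20, A = 314.2 mm², x = 140 mm, Ī = 7 854 mm⁴.
By symmetry the centroid is at mid-width, x̄ = 87.5 mm.
Transfer each piece to the centroidal y-axis using Ī + A·d² with d = x − 87.5:
  plate: d = 0 mm → contributes +15 631 510 mm⁴
  hole 1: d = -52.5 mm → contributes −873 755 mm⁴
  hole 2: d = -17.5 mm → contributes −104 065 mm⁴
  hole 3: d = 17.5 mm → contributes −104 065 mm⁴
  hole 4: d = 52.5 mm → contributes −873 755 mm⁴
Total I = 13 675 869 mm⁴.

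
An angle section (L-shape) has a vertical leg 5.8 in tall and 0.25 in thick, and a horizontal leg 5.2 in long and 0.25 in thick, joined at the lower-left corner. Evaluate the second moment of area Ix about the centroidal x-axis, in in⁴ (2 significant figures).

Split into non-overlapping primitives; take the origin at the lower-left of the bounding box.
Vertical leg: 0.25 × 5.8, A = 1.45 in², y = 2.9 in, Ī = 4.065 in⁴.
Horizontal leg (remainder): 4.95 × 0.25, A = 1.238 in², y = 0.125 in, Ī = 0.006445 in⁴.
Centroid: ȳ = ΣA·y / ΣA = 1.622 in.
Transfer each piece to the centroidal x-axis using Ī + A·d² with d = y − 1.622:
  vertical leg: d = 1.278 in → contributes +6.432 in⁴
  horizontal leg (remainder): d = -1.497 in → contributes +2.78 in⁴
Total I = 9.213 in⁴.

Ix ≈ 9.2 in⁴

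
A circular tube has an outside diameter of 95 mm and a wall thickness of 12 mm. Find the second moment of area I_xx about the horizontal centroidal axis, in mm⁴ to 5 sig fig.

Break the section into simple shapes (no overlaps), measuring from the bottom-left corner of the bounding box.
Outer circle: ⌀95, A = 7088.218 mm², y = 47.5 mm, Ī = 3 998 198 mm⁴.
Bore (subtracted): ⌀71, A = 3959.192 mm², y = 47.5 mm, Ī = 1 247 393 mm⁴.
By symmetry the centroid is at mid-height, ȳ = 47.5 mm.
All pieces are centred on the horizontal centroidal axis, so I = ΣĪ (holes subtracted) = 2 750 805 mm⁴.

I_xx ≈ 2.7508 × 10⁶ mm⁴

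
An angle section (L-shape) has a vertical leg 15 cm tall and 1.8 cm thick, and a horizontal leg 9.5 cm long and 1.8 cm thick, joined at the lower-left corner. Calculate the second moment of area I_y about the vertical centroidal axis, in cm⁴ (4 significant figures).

I_y ≈ 282.4 cm⁴

Treat the section as a set of non-overlapping primitives; coordinates are from the bounding-box lower-left.
Vertical leg: 1.8 × 15, A = 27 cm², x = 0.9 cm, Ī = 7.29 cm⁴.
Horizontal leg (remainder): 7.7 × 1.8, A = 13.86 cm², x = 5.65 cm, Ī = 68.48 cm⁴.
Centroid: x̄ = ΣA·x / ΣA = 2.51123 cm.
Transfer each piece to the vertical centroidal axis using Ī + A·d² with d = x − 2.51123:
  vertical leg: d = -1.61123 cm → contributes +77.384 cm⁴
  horizontal leg (remainder): d = 3.13877 cm → contributes +205.027 cm⁴
Total I = 282.411 cm⁴.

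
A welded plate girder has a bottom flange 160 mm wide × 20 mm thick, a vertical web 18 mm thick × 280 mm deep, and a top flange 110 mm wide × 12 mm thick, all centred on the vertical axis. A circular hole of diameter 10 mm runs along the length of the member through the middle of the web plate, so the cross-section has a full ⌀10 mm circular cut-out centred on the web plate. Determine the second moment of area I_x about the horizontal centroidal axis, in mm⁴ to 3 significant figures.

I_x ≈ 1.24 × 10⁸ mm⁴

Split into non-overlapping primitives; take the origin at the lower-left of the bounding box.
Bottom plate: 160 × 20, A = 3 200 mm², y = 10 mm, Ī = 106 667 mm⁴.
Web plate: 18 × 280, A = 5 040 mm², y = 160 mm, Ī = 32 928 000 mm⁴.
Top plate: 110 × 12, A = 1 320 mm², y = 306 mm, Ī = 15 840 mm⁴.
Hole (subtracted): ⌀10, A = 78.54 mm², y = 160 mm, Ī = 490.87 mm⁴.
Centroid: ȳ = ΣA·y / ΣA = 129.7 mm.
Transfer each piece to the horizontal centroidal axis using Ī + A·d² with d = y − 129.7:
  bottom plate: d = -119.7 mm → contributes +45 957 221 mm⁴
  web plate: d = 30.299 mm → contributes +37 554 908 mm⁴
  top plate: d = 176.3 mm → contributes +41 043 266 mm⁴
  hole: d = 30.299 mm → contributes −72 593 mm⁴
Total I = 124 482 802 mm⁴.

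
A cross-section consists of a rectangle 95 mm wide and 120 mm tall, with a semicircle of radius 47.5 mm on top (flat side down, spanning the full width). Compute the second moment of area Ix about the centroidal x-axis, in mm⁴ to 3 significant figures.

Ix ≈ 3.16 × 10⁷ mm⁴

Split into non-overlapping primitives; take the origin at the lower-left of the bounding box.
Rectangular body: 95 × 120, A = 11 400 mm², y = 60 mm, Ī = 13 680 000 mm⁴.
Semicircular cap: semicircle r = 47.5, A = 3544.1 mm², y = 140.16 mm, Ī = 558 736 mm⁴.
Centroid: ȳ = ΣA·y / ΣA = 79.01 mm.
Transfer each piece to the centroidal x-axis using Ī + A·d² with d = y − 79.01:
  rectangular body: d = -19.01 mm → contributes +17 799 935 mm⁴
  semicircular cap: d = 61.149 mm → contributes +13 810 939 mm⁴
Total I = 31 610 874 mm⁴.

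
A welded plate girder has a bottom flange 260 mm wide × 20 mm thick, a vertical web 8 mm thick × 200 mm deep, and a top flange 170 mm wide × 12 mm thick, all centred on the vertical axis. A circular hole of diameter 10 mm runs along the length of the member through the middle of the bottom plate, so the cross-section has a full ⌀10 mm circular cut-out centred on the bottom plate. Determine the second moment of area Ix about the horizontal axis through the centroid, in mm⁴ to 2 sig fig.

Decompose the section into non-overlapping parts with the origin at the bottom-left of its bounding rectangle.
Bottom plate: 260 × 20, A = 5 200 mm², y = 10 mm, Ī = 173 333 mm⁴.
Web plate: 8 × 200, A = 1 600 mm², y = 120 mm, Ī = 5 333 333 mm⁴.
Top plate: 170 × 12, A = 2 040 mm², y = 226 mm, Ī = 24 480 mm⁴.
Hole (subtracted): ⌀10, A = 78.54 mm², y = 10 mm, Ī = 490.9 mm⁴.
Centroid: ȳ = ΣA·y / ΣA = 80.38 mm.
Transfer each piece to the horizontal axis through the centroid using Ī + A·d² with d = y − 80.38:
  bottom plate: d = -70.38 mm → contributes +25 931 429 mm⁴
  web plate: d = 39.62 mm → contributes +7 844 802 mm⁴
  top plate: d = 145.6 mm → contributes +43 282 484 mm⁴
  hole: d = -70.38 mm → contributes −389 536 mm⁴
Total I = 76 669 179 mm⁴.

Ix ≈ 7.7 × 10⁷ mm⁴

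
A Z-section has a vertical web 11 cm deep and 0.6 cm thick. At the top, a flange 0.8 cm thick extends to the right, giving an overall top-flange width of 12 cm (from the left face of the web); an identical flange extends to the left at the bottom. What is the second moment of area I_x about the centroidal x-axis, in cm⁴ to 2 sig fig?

I_x ≈ 540 cm⁴

Treat the section as a set of non-overlapping primitives; coordinates are from the bounding-box lower-left.
Web: 0.6 × 11, A = 6.6 cm², y = 5.5 cm, Ī = 66.55 cm⁴.
Top flange (beyond web): 11.4 × 0.8, A = 9.12 cm², y = 10.6 cm, Ī = 0.4864 cm⁴.
Bottom flange (beyond web): 11.4 × 0.8, A = 9.12 cm², y = 0.4 cm, Ī = 0.4864 cm⁴.
Centroid: ȳ = ΣA·y / ΣA = 5.5 cm.
Transfer each piece to the centroidal x-axis using Ī + A·d² with d = y − 5.5:
  web: d = 0 cm → contributes +66.55 cm⁴
  top flange (beyond web): d = 5.1 cm → contributes +237.7 cm⁴
  bottom flange (beyond web): d = -5.1 cm → contributes +237.7 cm⁴
Total I = 541.9 cm⁴.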